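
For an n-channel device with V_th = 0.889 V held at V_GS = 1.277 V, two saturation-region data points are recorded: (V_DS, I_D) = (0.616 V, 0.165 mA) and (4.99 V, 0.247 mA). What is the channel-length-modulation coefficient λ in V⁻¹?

With V_GS fixed, I_D ∝ (1 + λ V_DS) in saturation, so I_D2/I_D1 = (1 + λ V_DS2)/(1 + λ V_DS1).
0.247/0.165 = 1.497 = (1 + 4.99 λ)/(1 + 0.616 λ).
Solving: λ (I_D1 V_DS2 − I_D2 V_DS1) = I_D2 − I_D1, so λ = (0.247 − 0.165) / (0.165 × 4.99 − 0.247 × 0.616) = 0.082 / 0.671 = 0.122 V⁻¹.

λ = 0.122 V⁻¹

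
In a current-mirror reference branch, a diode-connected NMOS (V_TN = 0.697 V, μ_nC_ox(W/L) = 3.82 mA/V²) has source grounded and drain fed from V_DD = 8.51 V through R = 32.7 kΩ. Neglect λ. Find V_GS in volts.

With gate tied to drain, V_GS = V_DS ≥ V_GS − V_TN, so the device is in saturation.
KCL at the drain: ½ k_n (V_GS − V_TN)² = (V_DD − V_GS)/R.
Let x = V_GS − 0.697. Then 62.5 x² + x − 7.813 = 0, giving x = 0.346 V (positive root), so V_GS = 1.04 V.
I_D = (V_DD − V_GS)/R = (8.51 − 1.04) / 32.7 = 0.228 mA.

V_GS = 1.04 V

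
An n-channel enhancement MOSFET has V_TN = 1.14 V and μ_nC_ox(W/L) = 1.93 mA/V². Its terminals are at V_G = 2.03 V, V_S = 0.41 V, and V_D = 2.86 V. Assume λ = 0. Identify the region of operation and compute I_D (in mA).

V_GS = V_G − V_S = 2.03 − 0.41 = 1.62 V; V_DS = V_D − V_S = 2.86 − 0.41 = 2.45 V.
V_ov = V_GS − V_TN = 1.62 − 1.14 = 0.48 V.
Since V_DS = 2.45 V ≥ V_ov = 0.48 V, the device is in saturation.
I_D = ½ k_n V_ov² = 0.5 × 1.93 × 0.48² = 0.222 mA.

Saturation; I_D = 0.222 mA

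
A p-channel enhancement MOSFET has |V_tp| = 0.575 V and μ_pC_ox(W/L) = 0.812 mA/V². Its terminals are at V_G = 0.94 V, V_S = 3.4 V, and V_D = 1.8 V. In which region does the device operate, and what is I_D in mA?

Triode; I_D = 1.41 mA

V_SG = V_S − V_G = 3.4 − 0.94 = 2.46 V; V_SD = V_S − V_D = 3.4 − 1.8 = 1.6 V.
V_ov = V_SG − |V_tp| = 2.46 − 0.575 = 1.89 V.
Since V_SD = 1.6 V < V_ov = 1.89 V, the device is in the triode region.
I_D = k_p [V_ov · V_SD − ½ V_SD²] = 0.812 × [1.89 × 1.6 − 0.5 × 1.6²] = 1.41 mA.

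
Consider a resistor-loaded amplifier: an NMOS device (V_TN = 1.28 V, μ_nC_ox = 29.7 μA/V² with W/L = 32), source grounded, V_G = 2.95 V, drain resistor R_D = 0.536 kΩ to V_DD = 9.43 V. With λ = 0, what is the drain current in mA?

I_D = 1.33 mA

V_GS = V_G = 2.95 V, so V_ov = 2.95 − 1.28 = 1.67 V.
k_n = μ_nC_ox · (W/L) = 0.9504 mA/V².
Assume saturation: I_D = ½ k_n V_ov² = 0.5 × 0.9504 × 1.67² = 1.33 mA, giving V_DS = V_DD − I_D R_D = 9.43 − 1.33 × 0.536 = 8.72 V.
V_DS = 8.72 V ≥ V_ov = 1.67 V, confirming saturation.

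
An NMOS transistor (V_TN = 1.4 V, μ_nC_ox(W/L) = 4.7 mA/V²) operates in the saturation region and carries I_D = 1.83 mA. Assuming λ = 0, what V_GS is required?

In saturation I_D = ½ k_n (V_GS − V_TN)², so V_GS − V_TN = √(2 I_D / k_n) = √(2 × 1.83 / 4.7) = 0.882 V.
V_GS = 1.4 + 0.882 = 2.28 V.

V_GS = 2.28 V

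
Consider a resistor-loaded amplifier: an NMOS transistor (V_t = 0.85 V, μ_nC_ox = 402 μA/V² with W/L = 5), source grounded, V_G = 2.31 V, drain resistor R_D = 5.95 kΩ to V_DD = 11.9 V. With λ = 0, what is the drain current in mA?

V_GS = V_G = 2.31 V, so V_ov = 2.31 − 0.85 = 1.46 V.
k_n = μ_nC_ox · (W/L) = 2.01 mA/V².
Assume saturation: I_D = ½ k_n V_ov² = 0.5 × 2.01 × 1.46² = 2.14 mA, giving V_DS = V_DD − I_D R_D = 11.9 − 2.14 × 5.95 = -0.846 V.
But -0.846 V < V_ov = 1.46 V, so the device is actually in triode.
In triode I_D = k_n[V_ov V_DS − ½ V_DS²] and I_D = (V_DD − V_DS)/R_D. Equating: 5.98 V_DS² − 18.46 V_DS + 11.9 = 0, giving V_DS = 0.917 V (the root below V_ov).
I_D = (11.9 − 0.917) / 5.95 = 1.85 mA.

I_D = 1.85 mA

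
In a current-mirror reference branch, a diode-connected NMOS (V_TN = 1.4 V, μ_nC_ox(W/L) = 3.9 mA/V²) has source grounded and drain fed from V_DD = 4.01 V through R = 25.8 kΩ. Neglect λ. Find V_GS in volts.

V_GS = 1.62 V

With gate tied to drain, V_GS = V_DS ≥ V_GS − V_TN, so the device is in saturation.
KCL at the drain: ½ k_n (V_GS − V_TN)² = (V_DD − V_GS)/R.
Let x = V_GS − 1.4. Then 50.3 x² + x − 2.61 = 0, giving x = 0.218 V (positive root), so V_GS = 1.62 V.
I_D = (V_DD − V_GS)/R = (4.01 − 1.62) / 25.8 = 0.0927 mA.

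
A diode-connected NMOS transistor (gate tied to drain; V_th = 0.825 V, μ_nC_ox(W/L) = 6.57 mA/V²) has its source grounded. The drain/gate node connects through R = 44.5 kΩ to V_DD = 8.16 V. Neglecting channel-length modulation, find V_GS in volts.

V_GS = 1.05 V

With gate tied to drain, V_GS = V_DS ≥ V_GS − V_th, so the device is in saturation.
KCL at the drain: ½ k_n (V_GS − V_th)² = (V_DD − V_GS)/R.
Let x = V_GS − 0.825. Then 146 x² + x − 7.335 = 0, giving x = 0.221 V (positive root), so V_GS = 1.05 V.
I_D = (V_DD − V_GS)/R = (8.16 − 1.05) / 44.5 = 0.16 mA.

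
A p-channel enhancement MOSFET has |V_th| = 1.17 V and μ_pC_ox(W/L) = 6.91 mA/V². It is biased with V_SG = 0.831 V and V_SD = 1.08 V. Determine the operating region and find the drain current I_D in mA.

V_SG = 0.831 V < |V_th| = 1.17 V, so the transistor is in cutoff.

Cutoff; I_D = 0 mA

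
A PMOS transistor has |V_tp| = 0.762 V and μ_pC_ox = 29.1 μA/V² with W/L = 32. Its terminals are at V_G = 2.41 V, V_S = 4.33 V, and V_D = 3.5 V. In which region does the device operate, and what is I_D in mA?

V_SG = V_S − V_G = 4.33 − 2.41 = 1.92 V; V_SD = V_S − V_D = 4.33 − 3.5 = 0.83 V.
k_p = μ_pC_ox · (W/L) = 0.9312 mA/V².
V_ov = V_SG − |V_tp| = 1.92 − 0.762 = 1.16 V.
Since V_SD = 0.83 V < V_ov = 1.16 V, the device is in the triode region.
I_D = k_p [V_ov · V_SD − ½ V_SD²] = 0.9312 × [1.16 × 0.83 − 0.5 × 0.83²] = 0.574 mA.

Triode; I_D = 0.574 mA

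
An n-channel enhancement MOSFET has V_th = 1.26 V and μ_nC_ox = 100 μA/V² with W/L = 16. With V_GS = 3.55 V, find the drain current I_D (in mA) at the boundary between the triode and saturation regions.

At the boundary V_DS = V_ov = V_GS − V_th = 3.55 − 1.26 = 2.29 V.
k_n = μ_nC_ox · (W/L) = 1.6 mA/V².
I_D = ½ k_n V_ov² = 0.5 × 1.6 × 2.29² = 4.2 mA.

I_D = 4.20 mA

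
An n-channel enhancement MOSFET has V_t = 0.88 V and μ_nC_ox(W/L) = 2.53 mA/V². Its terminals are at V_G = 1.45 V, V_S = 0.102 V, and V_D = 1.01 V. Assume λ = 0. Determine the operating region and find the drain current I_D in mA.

V_GS = V_G − V_S = 1.45 − 0.102 = 1.35 V; V_DS = V_D − V_S = 1.01 − 0.102 = 0.908 V.
V_ov = V_GS − V_t = 1.35 − 0.88 = 0.468 V.
Since V_DS = 0.908 V ≥ V_ov = 0.468 V, the device is in saturation.
I_D = ½ k_n V_ov² = 0.5 × 2.53 × 0.468² = 0.277 mA.

Saturation; I_D = 0.277 mA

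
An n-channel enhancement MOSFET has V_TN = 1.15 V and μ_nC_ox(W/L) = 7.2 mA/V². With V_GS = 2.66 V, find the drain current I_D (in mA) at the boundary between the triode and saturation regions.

I_D = 8.21 mA

At the boundary V_DS = V_ov = V_GS − V_TN = 2.66 − 1.15 = 1.51 V.
I_D = ½ k_n V_ov² = 0.5 × 7.2 × 1.51² = 8.21 mA.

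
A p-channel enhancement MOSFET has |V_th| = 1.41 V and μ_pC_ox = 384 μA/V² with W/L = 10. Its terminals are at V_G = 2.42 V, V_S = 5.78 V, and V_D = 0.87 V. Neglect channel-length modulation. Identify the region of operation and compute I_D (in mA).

Saturation; I_D = 7.30 mA

V_SG = V_S − V_G = 5.78 − 2.42 = 3.36 V; V_SD = V_S − V_D = 5.78 − 0.87 = 4.91 V.
k_p = μ_pC_ox · (W/L) = 3.84 mA/V².
V_ov = V_SG − |V_th| = 3.36 − 1.41 = 1.95 V.
Since V_SD = 4.91 V ≥ V_ov = 1.95 V, the device is in saturation.
I_D = ½ k_p V_ov² = 0.5 × 3.84 × 1.95² = 7.3 mA.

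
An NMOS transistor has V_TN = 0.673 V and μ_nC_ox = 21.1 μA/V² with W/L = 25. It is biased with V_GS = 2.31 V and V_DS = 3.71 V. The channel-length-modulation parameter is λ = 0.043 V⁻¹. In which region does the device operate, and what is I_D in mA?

Saturation; I_D = 0.820 mA

k_n = μ_nC_ox · (W/L) = 0.5275 mA/V².
V_ov = V_GS − V_TN = 2.31 − 0.673 = 1.64 V.
Since V_DS = 3.71 V ≥ V_ov = 1.64 V, the device is in saturation.
I_D = ½ k_n V_ov² (1 + λ V_DS) = 0.5 × 0.5275 × 1.64² × (1 + 0.043 × 3.71) = 0.82 mA.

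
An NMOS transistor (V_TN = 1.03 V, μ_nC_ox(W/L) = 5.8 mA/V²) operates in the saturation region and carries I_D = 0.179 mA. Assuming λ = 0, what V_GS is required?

V_GS = 1.28 V

In saturation I_D = ½ k_n (V_GS − V_TN)², so V_GS − V_TN = √(2 I_D / k_n) = √(2 × 0.179 / 5.8) = 0.248 V.
V_GS = 1.03 + 0.248 = 1.28 V.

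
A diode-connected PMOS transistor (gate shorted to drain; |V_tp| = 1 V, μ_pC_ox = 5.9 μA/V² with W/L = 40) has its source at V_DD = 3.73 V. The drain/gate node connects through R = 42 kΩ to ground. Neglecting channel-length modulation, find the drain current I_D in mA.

With gate tied to drain, V_SG = V_SD ≥ V_SG − |V_tp|, so the device is in saturation.
k_p = μ_pC_ox · (W/L) = 0.236 mA/V².
KCL at the drain: ½ k_p (V_SG − |V_tp|)² = (V_DD − V_SG)/R.
Let x = V_SG − 1. Then 4.96 x² + x − 2.73 = 0, giving x = 0.648 V (positive root), so V_SG = 1.65 V.
I_D = (V_DD − V_SG)/R = (3.73 − 1.65) / 42 = 0.0496 mA.

I_D = 0.0496 mA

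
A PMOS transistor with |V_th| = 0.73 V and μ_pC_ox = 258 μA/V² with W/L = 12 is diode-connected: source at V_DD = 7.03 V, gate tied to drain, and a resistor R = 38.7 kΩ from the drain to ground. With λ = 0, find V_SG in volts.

V_SG = 1.05 V

With gate tied to drain, V_SG = V_SD ≥ V_SG − |V_th|, so the device is in saturation.
k_p = μ_pC_ox · (W/L) = 3.096 mA/V².
KCL at the drain: ½ k_p (V_SG − |V_th|)² = (V_DD − V_SG)/R.
Let x = V_SG − 0.73. Then 59.9 x² + x − 6.3 = 0, giving x = 0.316 V (positive root), so V_SG = 1.05 V.
I_D = (V_DD − V_SG)/R = (7.03 − 1.05) / 38.7 = 0.155 mA.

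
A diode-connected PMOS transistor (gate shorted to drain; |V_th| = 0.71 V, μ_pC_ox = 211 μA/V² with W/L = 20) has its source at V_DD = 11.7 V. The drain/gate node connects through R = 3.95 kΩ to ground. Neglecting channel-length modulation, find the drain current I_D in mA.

I_D = 2.51 mA

With gate tied to drain, V_SG = V_SD ≥ V_SG − |V_th|, so the device is in saturation.
k_p = μ_pC_ox · (W/L) = 4.22 mA/V².
KCL at the drain: ½ k_p (V_SG − |V_th|)² = (V_DD − V_SG)/R.
Let x = V_SG − 0.71. Then 8.33 x² + x − 10.99 = 0, giving x = 1.09 V (positive root), so V_SG = 1.8 V.
I_D = (V_DD − V_SG)/R = (11.7 − 1.8) / 3.95 = 2.51 mA.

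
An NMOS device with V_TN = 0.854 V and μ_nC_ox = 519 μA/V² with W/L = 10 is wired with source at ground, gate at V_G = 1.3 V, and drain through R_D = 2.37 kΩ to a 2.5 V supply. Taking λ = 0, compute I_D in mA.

V_GS = V_G = 1.3 V, so V_ov = 1.3 − 0.854 = 0.446 V.
k_n = μ_nC_ox · (W/L) = 5.19 mA/V².
Assume saturation: I_D = ½ k_n V_ov² = 0.5 × 5.19 × 0.446² = 0.516 mA, giving V_DS = V_DD − I_D R_D = 2.5 − 0.516 × 2.37 = 1.28 V.
V_DS = 1.28 V ≥ V_ov = 0.446 V, confirming saturation.

I_D = 0.516 mA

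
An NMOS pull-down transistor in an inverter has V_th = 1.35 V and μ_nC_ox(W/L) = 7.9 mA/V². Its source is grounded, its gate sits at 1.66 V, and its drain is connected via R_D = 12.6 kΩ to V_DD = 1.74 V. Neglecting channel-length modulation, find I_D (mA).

I_D = 0.133 mA

V_GS = V_G = 1.66 V, so V_ov = 1.66 − 1.35 = 0.31 V.
Assume saturation: I_D = ½ k_n V_ov² = 0.5 × 7.9 × 0.31² = 0.38 mA, giving V_DS = V_DD − I_D R_D = 1.74 − 0.38 × 12.6 = -3.04 V.
But -3.04 V < V_ov = 0.31 V, so the device is actually in triode.
In triode I_D = k_n[V_ov V_DS − ½ V_DS²] and I_D = (V_DD − V_DS)/R_D. Equating: 49.8 V_DS² − 31.86 V_DS + 1.74 = 0, giving V_DS = 0.0603 V (the root below V_ov).
I_D = (1.74 − 0.0603) / 12.6 = 0.133 mA.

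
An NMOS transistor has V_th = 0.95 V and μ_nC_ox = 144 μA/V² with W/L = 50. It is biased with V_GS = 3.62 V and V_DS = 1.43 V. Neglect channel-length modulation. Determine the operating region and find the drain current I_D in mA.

k_n = μ_nC_ox · (W/L) = 7.2 mA/V².
V_ov = V_GS − V_th = 3.62 − 0.95 = 2.67 V.
Since V_DS = 1.43 V < V_ov = 2.67 V, the device is in the triode region.
I_D = k_n [V_ov · V_DS − ½ V_DS²] = 7.2 × [2.67 × 1.43 − 0.5 × 1.43²] = 20.1 mA.

Triode; I_D = 20.1 mA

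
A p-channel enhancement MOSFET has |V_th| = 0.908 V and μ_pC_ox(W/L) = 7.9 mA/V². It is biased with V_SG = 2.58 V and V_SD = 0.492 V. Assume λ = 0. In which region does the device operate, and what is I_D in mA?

Triode; I_D = 5.54 mA

V_ov = V_SG − |V_th| = 2.58 − 0.908 = 1.67 V.
Since V_SD = 0.492 V < V_ov = 1.67 V, the device is in the triode region.
I_D = k_p [V_ov · V_SD − ½ V_SD²] = 7.9 × [1.67 × 0.492 − 0.5 × 0.492²] = 5.54 mA.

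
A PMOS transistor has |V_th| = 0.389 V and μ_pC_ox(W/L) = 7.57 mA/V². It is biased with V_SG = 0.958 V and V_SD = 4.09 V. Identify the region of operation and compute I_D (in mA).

V_ov = V_SG − |V_th| = 0.958 − 0.389 = 0.569 V.
Since V_SD = 4.09 V ≥ V_ov = 0.569 V, the device is in saturation.
I_D = ½ k_p V_ov² = 0.5 × 7.57 × 0.569² = 1.23 mA.

Saturation; I_D = 1.23 mA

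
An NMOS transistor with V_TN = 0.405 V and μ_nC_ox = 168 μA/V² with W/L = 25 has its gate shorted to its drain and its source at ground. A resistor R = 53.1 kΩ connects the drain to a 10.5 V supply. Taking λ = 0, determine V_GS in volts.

V_GS = 0.701 V

With gate tied to drain, V_GS = V_DS ≥ V_GS − V_TN, so the device is in saturation.
k_n = μ_nC_ox · (W/L) = 4.2 mA/V².
KCL at the drain: ½ k_n (V_GS − V_TN)² = (V_DD − V_GS)/R.
Let x = V_GS − 0.405. Then 112 x² + x − 10.1 = 0, giving x = 0.296 V (positive root), so V_GS = 0.701 V.
I_D = (V_DD − V_GS)/R = (10.5 − 0.701) / 53.1 = 0.185 mA.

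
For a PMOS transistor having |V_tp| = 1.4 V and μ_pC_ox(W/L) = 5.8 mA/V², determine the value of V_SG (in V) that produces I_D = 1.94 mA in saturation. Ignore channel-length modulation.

In saturation I_D = ½ k_p (V_SG − |V_tp|)², so V_SG − |V_tp| = √(2 I_D / k_p) = √(2 × 1.94 / 5.8) = 0.818 V.
V_SG = 1.4 + 0.818 = 2.22 V.

V_SG = 2.22 V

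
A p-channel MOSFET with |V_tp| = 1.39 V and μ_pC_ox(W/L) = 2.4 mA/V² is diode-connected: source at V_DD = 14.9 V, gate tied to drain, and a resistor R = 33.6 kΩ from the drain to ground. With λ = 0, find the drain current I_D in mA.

With gate tied to drain, V_SG = V_SD ≥ V_SG − |V_tp|, so the device is in saturation.
KCL at the drain: ½ k_p (V_SG − |V_tp|)² = (V_DD − V_SG)/R.
Let x = V_SG − 1.39. Then 40.3 x² + x − 13.51 = 0, giving x = 0.567 V (positive root), so V_SG = 1.96 V.
I_D = (V_DD − V_SG)/R = (14.9 − 1.96) / 33.6 = 0.385 mA.

I_D = 0.385 mA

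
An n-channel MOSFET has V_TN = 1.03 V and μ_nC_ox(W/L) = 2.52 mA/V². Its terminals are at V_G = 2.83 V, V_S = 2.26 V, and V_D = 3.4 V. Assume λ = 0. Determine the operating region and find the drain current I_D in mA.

V_GS = V_G − V_S = 2.83 − 2.26 = 0.57 V; V_DS = V_D − V_S = 3.4 − 2.26 = 1.14 V.
V_GS = 0.57 V < V_TN = 1.03 V, so the transistor is in cutoff.

Cutoff; I_D = 0 mA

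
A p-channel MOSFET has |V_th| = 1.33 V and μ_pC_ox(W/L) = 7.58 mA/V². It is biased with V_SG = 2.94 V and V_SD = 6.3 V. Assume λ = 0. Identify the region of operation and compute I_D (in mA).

Saturation; I_D = 9.82 mA

V_ov = V_SG − |V_th| = 2.94 − 1.33 = 1.61 V.
Since V_SD = 6.3 V ≥ V_ov = 1.61 V, the device is in saturation.
I_D = ½ k_p V_ov² = 0.5 × 7.58 × 1.61² = 9.82 mA.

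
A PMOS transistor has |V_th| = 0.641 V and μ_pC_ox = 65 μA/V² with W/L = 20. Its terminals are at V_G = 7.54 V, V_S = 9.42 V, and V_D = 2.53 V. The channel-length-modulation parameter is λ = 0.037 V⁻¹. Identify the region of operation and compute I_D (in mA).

V_SG = V_S − V_G = 9.42 − 7.54 = 1.88 V; V_SD = V_S − V_D = 9.42 − 2.53 = 6.89 V.
k_p = μ_pC_ox · (W/L) = 1.3 mA/V².
V_ov = V_SG − |V_th| = 1.88 − 0.641 = 1.24 V.
Since V_SD = 6.89 V ≥ V_ov = 1.24 V, the device is in saturation.
I_D = ½ k_p V_ov² (1 + λ V_SD) = 0.5 × 1.3 × 1.24² × (1 + 0.037 × 6.89) = 1.25 mA.

Saturation; I_D = 1.25 mA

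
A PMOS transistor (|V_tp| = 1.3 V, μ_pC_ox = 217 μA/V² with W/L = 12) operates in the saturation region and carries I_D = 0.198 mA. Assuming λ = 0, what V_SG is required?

k_p = μ_pC_ox · (W/L) = 2.604 mA/V².
In saturation I_D = ½ k_p (V_SG − |V_tp|)², so V_SG − |V_tp| = √(2 I_D / k_p) = √(2 × 0.198 / 2.604) = 0.39 V.
V_SG = 1.3 + 0.39 = 1.69 V.

V_SG = 1.69 V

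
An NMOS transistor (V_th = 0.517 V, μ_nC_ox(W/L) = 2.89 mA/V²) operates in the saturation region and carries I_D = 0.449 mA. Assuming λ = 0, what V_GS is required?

V_GS = 1.07 V

In saturation I_D = ½ k_n (V_GS − V_th)², so V_GS − V_th = √(2 I_D / k_n) = √(2 × 0.449 / 2.89) = 0.557 V.
V_GS = 0.517 + 0.557 = 1.07 V.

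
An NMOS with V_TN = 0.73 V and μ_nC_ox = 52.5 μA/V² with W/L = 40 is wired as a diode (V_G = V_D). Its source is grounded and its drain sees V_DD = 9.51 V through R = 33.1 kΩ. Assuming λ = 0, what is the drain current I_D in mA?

With gate tied to drain, V_GS = V_DS ≥ V_GS − V_TN, so the device is in saturation.
k_n = μ_nC_ox · (W/L) = 2.1 mA/V².
KCL at the drain: ½ k_n (V_GS − V_TN)² = (V_DD − V_GS)/R.
Let x = V_GS − 0.73. Then 34.8 x² + x − 8.78 = 0, giving x = 0.488 V (positive root), so V_GS = 1.22 V.
I_D = (V_DD − V_GS)/R = (9.51 − 1.22) / 33.1 = 0.251 mA.

I_D = 0.251 mA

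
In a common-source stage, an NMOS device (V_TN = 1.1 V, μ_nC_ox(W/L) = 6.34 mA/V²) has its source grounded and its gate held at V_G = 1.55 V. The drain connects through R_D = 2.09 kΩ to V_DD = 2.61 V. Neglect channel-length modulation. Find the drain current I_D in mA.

V_GS = V_G = 1.55 V, so V_ov = 1.55 − 1.1 = 0.45 V.
Assume saturation: I_D = ½ k_n V_ov² = 0.5 × 6.34 × 0.45² = 0.642 mA, giving V_DS = V_DD − I_D R_D = 2.61 − 0.642 × 2.09 = 1.27 V.
V_DS = 1.27 V ≥ V_ov = 0.45 V, confirming saturation.

I_D = 0.642 mA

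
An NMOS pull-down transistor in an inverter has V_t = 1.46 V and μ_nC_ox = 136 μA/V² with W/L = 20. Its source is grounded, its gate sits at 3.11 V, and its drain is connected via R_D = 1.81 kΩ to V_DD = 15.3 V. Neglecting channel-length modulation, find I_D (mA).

V_GS = V_G = 3.11 V, so V_ov = 3.11 − 1.46 = 1.65 V.
k_n = μ_nC_ox · (W/L) = 2.72 mA/V².
Assume saturation: I_D = ½ k_n V_ov² = 0.5 × 2.72 × 1.65² = 3.7 mA, giving V_DS = V_DD − I_D R_D = 15.3 − 3.7 × 1.81 = 8.6 V.
V_DS = 8.6 V ≥ V_ov = 1.65 V, confirming saturation.

I_D = 3.70 mA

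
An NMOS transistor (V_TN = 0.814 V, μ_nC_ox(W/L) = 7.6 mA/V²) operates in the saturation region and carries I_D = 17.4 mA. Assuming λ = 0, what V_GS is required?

In saturation I_D = ½ k_n (V_GS − V_TN)², so V_GS − V_TN = √(2 I_D / k_n) = √(2 × 17.4 / 7.6) = 2.14 V.
V_GS = 0.814 + 2.14 = 2.95 V.

V_GS = 2.95 V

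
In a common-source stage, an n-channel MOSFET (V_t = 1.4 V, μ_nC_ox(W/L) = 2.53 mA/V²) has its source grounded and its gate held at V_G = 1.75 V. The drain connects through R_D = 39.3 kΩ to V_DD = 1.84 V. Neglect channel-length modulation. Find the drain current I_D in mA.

V_GS = V_G = 1.75 V, so V_ov = 1.75 − 1.4 = 0.35 V.
Assume saturation: I_D = ½ k_n V_ov² = 0.5 × 2.53 × 0.35² = 0.155 mA, giving V_DS = V_DD − I_D R_D = 1.84 − 0.155 × 39.3 = -4.25 V.
But -4.25 V < V_ov = 0.35 V, so the device is actually in triode.
In triode I_D = k_n[V_ov V_DS − ½ V_DS²] and I_D = (V_DD − V_DS)/R_D. Equating: 49.7 V_DS² − 35.8 V_DS + 1.84 = 0, giving V_DS = 0.0557 V (the root below V_ov).
I_D = (1.84 − 0.0557) / 39.3 = 0.0454 mA.

I_D = 0.0454 mA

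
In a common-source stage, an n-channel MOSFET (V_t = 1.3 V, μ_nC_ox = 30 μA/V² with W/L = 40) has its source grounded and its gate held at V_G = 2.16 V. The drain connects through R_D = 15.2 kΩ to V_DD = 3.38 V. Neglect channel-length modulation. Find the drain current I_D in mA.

I_D = 0.207 mA

V_GS = V_G = 2.16 V, so V_ov = 2.16 − 1.3 = 0.86 V.
k_n = μ_nC_ox · (W/L) = 1.2 mA/V².
Assume saturation: I_D = ½ k_n V_ov² = 0.5 × 1.2 × 0.86² = 0.444 mA, giving V_DS = V_DD − I_D R_D = 3.38 − 0.444 × 15.2 = -3.37 V.
But -3.37 V < V_ov = 0.86 V, so the device is actually in triode.
In triode I_D = k_n[V_ov V_DS − ½ V_DS²] and I_D = (V_DD − V_DS)/R_D. Equating: 9.12 V_DS² − 16.69 V_DS + 3.38 = 0, giving V_DS = 0.232 V (the root below V_ov).
I_D = (3.38 − 0.232) / 15.2 = 0.207 mA.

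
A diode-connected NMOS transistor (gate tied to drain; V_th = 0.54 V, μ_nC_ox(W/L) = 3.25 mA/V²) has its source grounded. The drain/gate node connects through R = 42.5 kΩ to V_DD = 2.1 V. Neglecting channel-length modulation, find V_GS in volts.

With gate tied to drain, V_GS = V_DS ≥ V_GS − V_th, so the device is in saturation.
KCL at the drain: ½ k_n (V_GS − V_th)² = (V_DD − V_GS)/R.
Let x = V_GS − 0.54. Then 69.1 x² + x − 1.56 = 0, giving x = 0.143 V (positive root), so V_GS = 0.683 V.
I_D = (V_DD − V_GS)/R = (2.1 − 0.683) / 42.5 = 0.0333 mA.

V_GS = 0.683 V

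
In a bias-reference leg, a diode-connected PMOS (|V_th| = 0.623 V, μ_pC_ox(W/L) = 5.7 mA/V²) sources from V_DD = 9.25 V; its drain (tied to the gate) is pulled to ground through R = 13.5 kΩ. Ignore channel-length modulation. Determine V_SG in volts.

With gate tied to drain, V_SG = V_SD ≥ V_SG − |V_th|, so the device is in saturation.
KCL at the drain: ½ k_p (V_SG − |V_th|)² = (V_DD − V_SG)/R.
Let x = V_SG − 0.623. Then 38.5 x² + x − 8.627 = 0, giving x = 0.461 V (positive root), so V_SG = 1.08 V.
I_D = (V_DD − V_SG)/R = (9.25 − 1.08) / 13.5 = 0.605 mA.

V_SG = 1.08 V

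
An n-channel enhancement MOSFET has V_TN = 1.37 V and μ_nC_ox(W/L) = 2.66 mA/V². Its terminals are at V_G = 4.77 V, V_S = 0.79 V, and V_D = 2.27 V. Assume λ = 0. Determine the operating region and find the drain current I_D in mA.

V_GS = V_G − V_S = 4.77 − 0.79 = 3.98 V; V_DS = V_D − V_S = 2.27 − 0.79 = 1.48 V.
V_ov = V_GS − V_TN = 3.98 − 1.37 = 2.61 V.
Since V_DS = 1.48 V < V_ov = 2.61 V, the device is in the triode region.
I_D = k_n [V_ov · V_DS − ½ V_DS²] = 2.66 × [2.61 × 1.48 − 0.5 × 1.48²] = 7.36 mA.

Triode; I_D = 7.36 mA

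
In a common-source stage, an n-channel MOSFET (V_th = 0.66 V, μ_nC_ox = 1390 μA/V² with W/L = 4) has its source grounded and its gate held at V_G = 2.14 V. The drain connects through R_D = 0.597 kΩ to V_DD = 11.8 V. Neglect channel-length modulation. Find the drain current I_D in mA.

I_D = 6.09 mA

V_GS = V_G = 2.14 V, so V_ov = 2.14 − 0.66 = 1.48 V.
k_n = μ_nC_ox · (W/L) = 5.56 mA/V².
Assume saturation: I_D = ½ k_n V_ov² = 0.5 × 5.56 × 1.48² = 6.09 mA, giving V_DS = V_DD − I_D R_D = 11.8 − 6.09 × 0.597 = 8.16 V.
V_DS = 8.16 V ≥ V_ov = 1.48 V, confirming saturation.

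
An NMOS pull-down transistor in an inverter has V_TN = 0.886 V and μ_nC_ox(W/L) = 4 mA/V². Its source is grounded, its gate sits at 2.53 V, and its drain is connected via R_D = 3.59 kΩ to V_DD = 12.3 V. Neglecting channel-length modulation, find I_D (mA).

V_GS = V_G = 2.53 V, so V_ov = 2.53 − 0.886 = 1.64 V.
Assume saturation: I_D = ½ k_n V_ov² = 0.5 × 4 × 1.64² = 5.41 mA, giving V_DS = V_DD − I_D R_D = 12.3 − 5.41 × 3.59 = -7.11 V.
But -7.11 V < V_ov = 1.64 V, so the device is actually in triode.
In triode I_D = k_n[V_ov V_DS − ½ V_DS²] and I_D = (V_DD − V_DS)/R_D. Equating: 7.18 V_DS² − 24.61 V_DS + 12.3 = 0, giving V_DS = 0.608 V (the root below V_ov).
I_D = (12.3 − 0.608) / 3.59 = 3.26 mA.

I_D = 3.26 mA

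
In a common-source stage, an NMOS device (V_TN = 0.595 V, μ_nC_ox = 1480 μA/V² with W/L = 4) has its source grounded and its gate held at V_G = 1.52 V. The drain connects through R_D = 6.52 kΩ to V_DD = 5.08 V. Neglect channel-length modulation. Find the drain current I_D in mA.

V_GS = V_G = 1.52 V, so V_ov = 1.52 − 0.595 = 0.925 V.
k_n = μ_nC_ox · (W/L) = 5.92 mA/V².
Assume saturation: I_D = ½ k_n V_ov² = 0.5 × 5.92 × 0.925² = 2.53 mA, giving V_DS = V_DD − I_D R_D = 5.08 − 2.53 × 6.52 = -11.4 V.
But -11.4 V < V_ov = 0.925 V, so the device is actually in triode.
In triode I_D = k_n[V_ov V_DS − ½ V_DS²] and I_D = (V_DD − V_DS)/R_D. Equating: 19.3 V_DS² − 36.7 V_DS + 5.08 = 0, giving V_DS = 0.15 V (the root below V_ov).
I_D = (5.08 − 0.15) / 6.52 = 0.756 mA.

I_D = 0.756 mA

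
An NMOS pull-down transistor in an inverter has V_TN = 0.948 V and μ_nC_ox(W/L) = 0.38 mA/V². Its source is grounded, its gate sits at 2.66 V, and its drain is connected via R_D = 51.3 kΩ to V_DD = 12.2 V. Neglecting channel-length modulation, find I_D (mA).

I_D = 0.230 mA

V_GS = V_G = 2.66 V, so V_ov = 2.66 − 0.948 = 1.71 V.
Assume saturation: I_D = ½ k_n V_ov² = 0.5 × 0.38 × 1.71² = 0.557 mA, giving V_DS = V_DD − I_D R_D = 12.2 − 0.557 × 51.3 = -16.4 V.
But -16.4 V < V_ov = 1.71 V, so the device is actually in triode.
In triode I_D = k_n[V_ov V_DS − ½ V_DS²] and I_D = (V_DD − V_DS)/R_D. Equating: 9.75 V_DS² − 34.37 V_DS + 12.2 = 0, giving V_DS = 0.4 V (the root below V_ov).
I_D = (12.2 − 0.4) / 51.3 = 0.23 mA.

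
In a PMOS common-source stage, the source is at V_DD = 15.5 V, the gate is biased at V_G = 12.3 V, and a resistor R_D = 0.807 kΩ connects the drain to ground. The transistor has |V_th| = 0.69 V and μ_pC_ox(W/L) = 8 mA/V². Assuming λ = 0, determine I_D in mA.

I_D = 17.8 mA

V_SG = V_DD − V_G = 15.5 − 12.3 = 3.2 V, so V_ov = 3.2 − 0.69 = 2.51 V.
Assume saturation: I_D = ½ k_p V_ov² = 0.5 × 8 × 2.51² = 25.2 mA, giving V_SD = V_DD − I_D R_D = 15.5 − 25.2 × 0.807 = -4.84 V.
But -4.84 V < V_ov = 2.51 V, so the device is actually in triode.
In triode I_D = k_p[V_ov V_SD − ½ V_SD²] and I_D = (V_DD − V_SD)/R_D. Equating: 3.23 V_SD² − 17.2 V_SD + 15.5 = 0, giving V_SD = 1.15 V (the root below V_ov).
I_D = (15.5 − 1.15) / 0.807 = 17.8 mA.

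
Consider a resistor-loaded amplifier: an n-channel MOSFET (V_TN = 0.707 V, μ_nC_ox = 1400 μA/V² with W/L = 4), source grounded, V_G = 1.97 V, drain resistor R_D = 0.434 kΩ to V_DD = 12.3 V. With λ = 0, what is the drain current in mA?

I_D = 4.47 mA

V_GS = V_G = 1.97 V, so V_ov = 1.97 − 0.707 = 1.26 V.
k_n = μ_nC_ox · (W/L) = 5.6 mA/V².
Assume saturation: I_D = ½ k_n V_ov² = 0.5 × 5.6 × 1.26² = 4.47 mA, giving V_DS = V_DD − I_D R_D = 12.3 − 4.47 × 0.434 = 10.4 V.
V_DS = 10.4 V ≥ V_ov = 1.26 V, confirming saturation.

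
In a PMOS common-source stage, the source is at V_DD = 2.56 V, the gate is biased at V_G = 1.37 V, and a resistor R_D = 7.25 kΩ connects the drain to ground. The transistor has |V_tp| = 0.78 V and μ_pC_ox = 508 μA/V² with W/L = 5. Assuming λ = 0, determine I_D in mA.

V_SG = V_DD − V_G = 2.56 − 1.37 = 1.19 V, so V_ov = 1.19 − 0.78 = 0.41 V.
k_p = μ_pC_ox · (W/L) = 2.54 mA/V².
Assume saturation: I_D = ½ k_p V_ov² = 0.5 × 2.54 × 0.41² = 0.213 mA, giving V_SD = V_DD − I_D R_D = 2.56 − 0.213 × 7.25 = 1.01 V.
V_SD = 1.01 V ≥ V_ov = 0.41 V, confirming saturation.

I_D = 0.213 mA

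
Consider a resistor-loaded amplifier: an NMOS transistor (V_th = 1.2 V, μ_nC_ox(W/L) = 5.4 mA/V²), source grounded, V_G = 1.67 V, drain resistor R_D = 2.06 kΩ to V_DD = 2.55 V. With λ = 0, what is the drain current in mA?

V_GS = V_G = 1.67 V, so V_ov = 1.67 − 1.2 = 0.47 V.
Assume saturation: I_D = ½ k_n V_ov² = 0.5 × 5.4 × 0.47² = 0.596 mA, giving V_DS = V_DD − I_D R_D = 2.55 − 0.596 × 2.06 = 1.32 V.
V_DS = 1.32 V ≥ V_ov = 0.47 V, confirming saturation.

I_D = 0.596 mA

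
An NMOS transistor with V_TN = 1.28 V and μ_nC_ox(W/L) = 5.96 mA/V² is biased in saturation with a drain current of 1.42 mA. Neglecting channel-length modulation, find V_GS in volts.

In saturation I_D = ½ k_n (V_GS − V_TN)², so V_GS − V_TN = √(2 I_D / k_n) = √(2 × 1.42 / 5.96) = 0.69 V.
V_GS = 1.28 + 0.69 = 1.97 V.

V_GS = 1.97 V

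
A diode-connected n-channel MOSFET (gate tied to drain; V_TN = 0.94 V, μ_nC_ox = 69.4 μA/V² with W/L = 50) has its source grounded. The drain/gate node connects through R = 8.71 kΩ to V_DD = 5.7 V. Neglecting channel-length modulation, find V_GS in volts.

With gate tied to drain, V_GS = V_DS ≥ V_GS − V_TN, so the device is in saturation.
k_n = μ_nC_ox · (W/L) = 3.47 mA/V².
KCL at the drain: ½ k_n (V_GS − V_TN)² = (V_DD − V_GS)/R.
Let x = V_GS − 0.94. Then 15.1 x² + x − 4.76 = 0, giving x = 0.529 V (positive root), so V_GS = 1.47 V.
I_D = (V_DD − V_GS)/R = (5.7 − 1.47) / 8.71 = 0.486 mA.

V_GS = 1.47 V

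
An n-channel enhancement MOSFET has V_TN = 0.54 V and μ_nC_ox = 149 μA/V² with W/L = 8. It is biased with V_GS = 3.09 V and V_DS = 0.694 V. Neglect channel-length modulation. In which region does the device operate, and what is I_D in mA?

Triode; I_D = 1.82 mA

k_n = μ_nC_ox · (W/L) = 1.192 mA/V².
V_ov = V_GS − V_TN = 3.09 − 0.54 = 2.55 V.
Since V_DS = 0.694 V < V_ov = 2.55 V, the device is in the triode region.
I_D = k_n [V_ov · V_DS − ½ V_DS²] = 1.192 × [2.55 × 0.694 − 0.5 × 0.694²] = 1.82 mA.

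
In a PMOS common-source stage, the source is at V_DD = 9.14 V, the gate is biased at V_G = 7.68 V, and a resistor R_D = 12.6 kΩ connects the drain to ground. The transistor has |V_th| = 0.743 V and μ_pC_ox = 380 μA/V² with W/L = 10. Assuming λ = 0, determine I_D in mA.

V_SG = V_DD − V_G = 9.14 − 7.68 = 1.46 V, so V_ov = 1.46 − 0.743 = 0.717 V.
k_p = μ_pC_ox · (W/L) = 3.8 mA/V².
Assume saturation: I_D = ½ k_p V_ov² = 0.5 × 3.8 × 0.717² = 0.977 mA, giving V_SD = V_DD − I_D R_D = 9.14 − 0.977 × 12.6 = -3.17 V.
But -3.17 V < V_ov = 0.717 V, so the device is actually in triode.
In triode I_D = k_p[V_ov V_SD − ½ V_SD²] and I_D = (V_DD − V_SD)/R_D. Equating: 23.9 V_SD² − 35.33 V_SD + 9.14 = 0, giving V_SD = 0.335 V (the root below V_ov).
I_D = (9.14 − 0.335) / 12.6 = 0.699 mA.

I_D = 0.699 mA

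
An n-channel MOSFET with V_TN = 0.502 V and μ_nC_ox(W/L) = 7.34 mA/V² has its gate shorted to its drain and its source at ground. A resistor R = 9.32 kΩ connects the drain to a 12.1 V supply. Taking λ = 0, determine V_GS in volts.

V_GS = 1.07 V

With gate tied to drain, V_GS = V_DS ≥ V_GS − V_TN, so the device is in saturation.
KCL at the drain: ½ k_n (V_GS − V_TN)² = (V_DD − V_GS)/R.
Let x = V_GS − 0.502. Then 34.2 x² + x − 11.6 = 0, giving x = 0.568 V (positive root), so V_GS = 1.07 V.
I_D = (V_DD − V_GS)/R = (12.1 − 1.07) / 9.32 = 1.18 mA.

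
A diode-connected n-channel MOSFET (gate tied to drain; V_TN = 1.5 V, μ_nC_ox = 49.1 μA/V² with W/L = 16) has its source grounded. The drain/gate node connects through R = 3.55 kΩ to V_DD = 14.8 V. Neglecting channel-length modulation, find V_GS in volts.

With gate tied to drain, V_GS = V_DS ≥ V_GS − V_TN, so the device is in saturation.
k_n = μ_nC_ox · (W/L) = 0.7856 mA/V².
KCL at the drain: ½ k_n (V_GS − V_TN)² = (V_DD − V_GS)/R.
Let x = V_GS − 1.5. Then 1.39 x² + x − 13.3 = 0, giving x = 2.75 V (positive root), so V_GS = 4.25 V.
I_D = (V_DD − V_GS)/R = (14.8 − 4.25) / 3.55 = 2.97 mA.

V_GS = 4.25 V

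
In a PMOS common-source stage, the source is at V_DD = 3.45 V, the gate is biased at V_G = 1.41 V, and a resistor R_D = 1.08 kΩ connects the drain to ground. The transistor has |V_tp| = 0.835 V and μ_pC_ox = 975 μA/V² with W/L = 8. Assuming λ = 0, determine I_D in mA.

V_SG = V_DD − V_G = 3.45 − 1.41 = 2.04 V, so V_ov = 2.04 − 0.835 = 1.21 V.
k_p = μ_pC_ox · (W/L) = 7.8 mA/V².
Assume saturation: I_D = ½ k_p V_ov² = 0.5 × 7.8 × 1.21² = 5.66 mA, giving V_SD = V_DD − I_D R_D = 3.45 − 5.66 × 1.08 = -2.67 V.
But -2.67 V < V_ov = 1.21 V, so the device is actually in triode.
In triode I_D = k_p[V_ov V_SD − ½ V_SD²] and I_D = (V_DD − V_SD)/R_D. Equating: 4.21 V_SD² − 11.15 V_SD + 3.45 = 0, giving V_SD = 0.358 V (the root below V_ov).
I_D = (3.45 − 0.358) / 1.08 = 2.86 mA.

I_D = 2.86 mA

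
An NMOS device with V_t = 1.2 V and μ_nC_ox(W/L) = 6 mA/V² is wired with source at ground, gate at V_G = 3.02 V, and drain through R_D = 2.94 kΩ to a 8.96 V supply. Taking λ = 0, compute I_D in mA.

I_D = 2.95 mA

V_GS = V_G = 3.02 V, so V_ov = 3.02 − 1.2 = 1.82 V.
Assume saturation: I_D = ½ k_n V_ov² = 0.5 × 6 × 1.82² = 9.94 mA, giving V_DS = V_DD − I_D R_D = 8.96 − 9.94 × 2.94 = -20.3 V.
But -20.3 V < V_ov = 1.82 V, so the device is actually in triode.
In triode I_D = k_n[V_ov V_DS − ½ V_DS²] and I_D = (V_DD − V_DS)/R_D. Equating: 8.82 V_DS² − 33.1 V_DS + 8.96 = 0, giving V_DS = 0.294 V (the root below V_ov).
I_D = (8.96 − 0.294) / 2.94 = 2.95 mA.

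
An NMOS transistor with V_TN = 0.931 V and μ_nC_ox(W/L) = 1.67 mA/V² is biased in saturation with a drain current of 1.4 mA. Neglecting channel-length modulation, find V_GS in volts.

In saturation I_D = ½ k_n (V_GS − V_TN)², so V_GS − V_TN = √(2 I_D / k_n) = √(2 × 1.4 / 1.67) = 1.29 V.
V_GS = 0.931 + 1.29 = 2.23 V.

V_GS = 2.23 V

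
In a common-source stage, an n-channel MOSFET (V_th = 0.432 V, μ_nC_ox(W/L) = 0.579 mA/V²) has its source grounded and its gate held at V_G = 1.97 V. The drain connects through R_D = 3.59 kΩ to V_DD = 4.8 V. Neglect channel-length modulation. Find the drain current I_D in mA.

I_D = 0.685 mA

V_GS = V_G = 1.97 V, so V_ov = 1.97 − 0.432 = 1.54 V.
Assume saturation: I_D = ½ k_n V_ov² = 0.5 × 0.579 × 1.54² = 0.685 mA, giving V_DS = V_DD − I_D R_D = 4.8 − 0.685 × 3.59 = 2.34 V.
V_DS = 2.34 V ≥ V_ov = 1.54 V, confirming saturation.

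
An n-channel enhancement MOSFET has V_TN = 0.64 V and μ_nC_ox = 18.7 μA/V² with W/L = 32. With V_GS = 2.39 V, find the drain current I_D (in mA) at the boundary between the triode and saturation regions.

At the boundary V_DS = V_ov = V_GS − V_TN = 2.39 − 0.64 = 1.75 V.
k_n = μ_nC_ox · (W/L) = 0.5984 mA/V².
I_D = ½ k_n V_ov² = 0.5 × 0.5984 × 1.75² = 0.916 mA.

I_D = 0.916 mA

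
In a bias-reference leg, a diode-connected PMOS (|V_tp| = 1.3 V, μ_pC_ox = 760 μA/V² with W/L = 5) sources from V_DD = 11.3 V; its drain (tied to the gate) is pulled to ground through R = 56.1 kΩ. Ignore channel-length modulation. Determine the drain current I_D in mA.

I_D = 0.173 mA

With gate tied to drain, V_SG = V_SD ≥ V_SG − |V_tp|, so the device is in saturation.
k_p = μ_pC_ox · (W/L) = 3.8 mA/V².
KCL at the drain: ½ k_p (V_SG − |V_tp|)² = (V_DD − V_SG)/R.
Let x = V_SG − 1.3. Then 107 x² + x − 10 = 0, giving x = 0.302 V (positive root), so V_SG = 1.6 V.
I_D = (V_DD − V_SG)/R = (11.3 − 1.6) / 56.1 = 0.173 mA.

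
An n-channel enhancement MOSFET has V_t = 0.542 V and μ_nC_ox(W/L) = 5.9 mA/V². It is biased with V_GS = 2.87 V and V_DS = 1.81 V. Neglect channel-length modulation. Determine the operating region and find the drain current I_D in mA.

Triode; I_D = 15.2 mA

V_ov = V_GS − V_t = 2.87 − 0.542 = 2.33 V.
Since V_DS = 1.81 V < V_ov = 2.33 V, the device is in the triode region.
I_D = k_n [V_ov · V_DS − ½ V_DS²] = 5.9 × [2.33 × 1.81 − 0.5 × 1.81²] = 15.2 mA.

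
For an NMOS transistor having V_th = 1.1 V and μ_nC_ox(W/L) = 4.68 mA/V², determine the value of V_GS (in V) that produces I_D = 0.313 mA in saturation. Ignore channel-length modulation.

In saturation I_D = ½ k_n (V_GS − V_th)², so V_GS − V_th = √(2 I_D / k_n) = √(2 × 0.313 / 4.68) = 0.366 V.
V_GS = 1.1 + 0.366 = 1.47 V.

V_GS = 1.47 V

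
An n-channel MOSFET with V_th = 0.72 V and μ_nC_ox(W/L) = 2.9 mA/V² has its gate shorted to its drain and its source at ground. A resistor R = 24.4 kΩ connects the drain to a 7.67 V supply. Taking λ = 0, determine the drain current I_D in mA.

With gate tied to drain, V_GS = V_DS ≥ V_GS − V_th, so the device is in saturation.
KCL at the drain: ½ k_n (V_GS − V_th)² = (V_DD − V_GS)/R.
Let x = V_GS − 0.72. Then 35.4 x² + x − 6.95 = 0, giving x = 0.429 V (positive root), so V_GS = 1.15 V.
I_D = (V_DD − V_GS)/R = (7.67 − 1.15) / 24.4 = 0.267 mA.

I_D = 0.267 mA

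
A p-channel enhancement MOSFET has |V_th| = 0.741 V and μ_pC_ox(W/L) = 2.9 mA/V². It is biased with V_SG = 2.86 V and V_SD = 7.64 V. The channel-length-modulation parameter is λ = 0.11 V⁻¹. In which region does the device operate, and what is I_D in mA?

Saturation; I_D = 12.0 mA

V_ov = V_SG − |V_th| = 2.86 − 0.741 = 2.12 V.
Since V_SD = 7.64 V ≥ V_ov = 2.12 V, the device is in saturation.
I_D = ½ k_p V_ov² (1 + λ V_SD) = 0.5 × 2.9 × 2.12² × (1 + 0.11 × 7.64) = 12 mA.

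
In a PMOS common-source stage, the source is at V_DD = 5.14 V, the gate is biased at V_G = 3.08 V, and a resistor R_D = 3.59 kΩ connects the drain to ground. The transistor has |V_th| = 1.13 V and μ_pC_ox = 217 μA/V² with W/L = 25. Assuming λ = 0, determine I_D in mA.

V_SG = V_DD − V_G = 5.14 − 3.08 = 2.06 V, so V_ov = 2.06 − 1.13 = 0.93 V.
k_p = μ_pC_ox · (W/L) = 5.425 mA/V².
Assume saturation: I_D = ½ k_p V_ov² = 0.5 × 5.425 × 0.93² = 2.35 mA, giving V_SD = V_DD − I_D R_D = 5.14 − 2.35 × 3.59 = -3.28 V.
But -3.28 V < V_ov = 0.93 V, so the device is actually in triode.
In triode I_D = k_p[V_ov V_SD − ½ V_SD²] and I_D = (V_DD − V_SD)/R_D. Equating: 9.74 V_SD² − 19.11 V_SD + 5.14 = 0, giving V_SD = 0.322 V (the root below V_ov).
I_D = (5.14 − 0.322) / 3.59 = 1.34 mA.

I_D = 1.34 mA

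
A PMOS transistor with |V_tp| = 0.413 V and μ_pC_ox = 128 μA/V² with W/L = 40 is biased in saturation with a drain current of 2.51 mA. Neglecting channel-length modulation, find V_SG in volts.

k_p = μ_pC_ox · (W/L) = 5.12 mA/V².
In saturation I_D = ½ k_p (V_SG − |V_tp|)², so V_SG − |V_tp| = √(2 I_D / k_p) = √(2 × 2.51 / 5.12) = 0.99 V.
V_SG = 0.413 + 0.99 = 1.4 V.

V_SG = 1.40 V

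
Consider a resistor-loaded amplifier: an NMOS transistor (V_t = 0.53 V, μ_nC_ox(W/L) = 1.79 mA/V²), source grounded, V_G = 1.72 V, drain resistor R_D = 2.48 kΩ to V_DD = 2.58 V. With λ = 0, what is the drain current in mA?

V_GS = V_G = 1.72 V, so V_ov = 1.72 − 0.53 = 1.19 V.
Assume saturation: I_D = ½ k_n V_ov² = 0.5 × 1.79 × 1.19² = 1.27 mA, giving V_DS = V_DD − I_D R_D = 2.58 − 1.27 × 2.48 = -0.563 V.
But -0.563 V < V_ov = 1.19 V, so the device is actually in triode.
In triode I_D = k_n[V_ov V_DS − ½ V_DS²] and I_D = (V_DD − V_DS)/R_D. Equating: 2.22 V_DS² − 6.283 V_DS + 2.58 = 0, giving V_DS = 0.498 V (the root below V_ov).
I_D = (2.58 − 0.498) / 2.48 = 0.839 mA.

I_D = 0.839 mA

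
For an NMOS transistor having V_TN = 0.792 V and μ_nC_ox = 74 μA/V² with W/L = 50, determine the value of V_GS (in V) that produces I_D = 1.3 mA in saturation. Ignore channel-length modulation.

k_n = μ_nC_ox · (W/L) = 3.7 mA/V².
In saturation I_D = ½ k_n (V_GS − V_TN)², so V_GS − V_TN = √(2 I_D / k_n) = √(2 × 1.3 / 3.7) = 0.838 V.
V_GS = 0.792 + 0.838 = 1.63 V.

V_GS = 1.63 V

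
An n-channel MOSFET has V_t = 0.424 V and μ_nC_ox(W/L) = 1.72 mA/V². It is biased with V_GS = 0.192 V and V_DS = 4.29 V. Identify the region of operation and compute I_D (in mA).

V_GS = 0.192 V < V_t = 0.424 V, so the transistor is in cutoff.

Cutoff; I_D = 0 mA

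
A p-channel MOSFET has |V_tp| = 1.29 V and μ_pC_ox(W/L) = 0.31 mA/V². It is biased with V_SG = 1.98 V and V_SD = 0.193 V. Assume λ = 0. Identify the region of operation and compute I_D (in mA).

V_ov = V_SG − |V_tp| = 1.98 − 1.29 = 0.69 V.
Since V_SD = 0.193 V < V_ov = 0.69 V, the device is in the triode region.
I_D = k_p [V_ov · V_SD − ½ V_SD²] = 0.31 × [0.69 × 0.193 − 0.5 × 0.193²] = 0.0355 mA.

Triode; I_D = 0.0355 mA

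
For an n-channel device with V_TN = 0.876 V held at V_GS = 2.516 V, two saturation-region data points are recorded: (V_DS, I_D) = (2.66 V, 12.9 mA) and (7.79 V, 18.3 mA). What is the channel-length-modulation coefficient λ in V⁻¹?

With V_GS fixed, I_D ∝ (1 + λ V_DS) in saturation, so I_D2/I_D1 = (1 + λ V_DS2)/(1 + λ V_DS1).
18.3/12.9 = 1.419 = (1 + 7.79 λ)/(1 + 2.66 λ).
Solving: λ (I_D1 V_DS2 − I_D2 V_DS1) = I_D2 − I_D1, so λ = (18.3 − 12.9) / (12.9 × 7.79 − 18.3 × 2.66) = 5.4 / 51.8 = 0.104 V⁻¹.

λ = 0.104 V⁻¹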